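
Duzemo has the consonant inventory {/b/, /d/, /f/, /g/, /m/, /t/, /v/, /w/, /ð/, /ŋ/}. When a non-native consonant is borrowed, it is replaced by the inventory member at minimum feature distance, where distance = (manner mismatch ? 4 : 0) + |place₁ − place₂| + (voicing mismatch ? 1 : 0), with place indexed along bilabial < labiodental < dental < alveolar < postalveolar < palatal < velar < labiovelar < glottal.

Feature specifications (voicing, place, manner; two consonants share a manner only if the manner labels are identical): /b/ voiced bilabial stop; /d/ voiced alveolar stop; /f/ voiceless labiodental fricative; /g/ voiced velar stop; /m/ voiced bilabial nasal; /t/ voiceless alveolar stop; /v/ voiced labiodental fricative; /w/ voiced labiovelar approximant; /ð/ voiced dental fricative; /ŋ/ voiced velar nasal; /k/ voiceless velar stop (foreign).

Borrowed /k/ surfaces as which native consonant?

g

/g/ is closest: same manner (stop), place distance 0 (velar→velar), voicing differs (+1); total 1. Next closest is /t/ at distance 3.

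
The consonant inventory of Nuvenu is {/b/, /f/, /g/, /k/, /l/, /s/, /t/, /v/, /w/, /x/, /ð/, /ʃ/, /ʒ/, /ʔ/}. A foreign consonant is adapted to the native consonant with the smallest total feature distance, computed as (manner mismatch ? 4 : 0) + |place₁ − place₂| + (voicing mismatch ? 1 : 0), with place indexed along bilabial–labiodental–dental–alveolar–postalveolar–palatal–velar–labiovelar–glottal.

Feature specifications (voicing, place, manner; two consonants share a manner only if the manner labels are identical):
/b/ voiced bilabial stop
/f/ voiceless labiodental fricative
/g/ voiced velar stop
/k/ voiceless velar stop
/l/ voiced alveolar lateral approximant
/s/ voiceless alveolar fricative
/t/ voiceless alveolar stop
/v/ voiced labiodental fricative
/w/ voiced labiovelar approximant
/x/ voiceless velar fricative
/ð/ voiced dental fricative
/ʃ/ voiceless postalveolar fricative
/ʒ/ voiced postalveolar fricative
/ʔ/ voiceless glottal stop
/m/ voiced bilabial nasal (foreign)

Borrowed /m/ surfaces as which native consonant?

b

/b/ is closest: manner differs (nasal→stop, +4), place distance 0 (bilabial→bilabial), same voicing; total 4. Next closest is /v/ at distance 5.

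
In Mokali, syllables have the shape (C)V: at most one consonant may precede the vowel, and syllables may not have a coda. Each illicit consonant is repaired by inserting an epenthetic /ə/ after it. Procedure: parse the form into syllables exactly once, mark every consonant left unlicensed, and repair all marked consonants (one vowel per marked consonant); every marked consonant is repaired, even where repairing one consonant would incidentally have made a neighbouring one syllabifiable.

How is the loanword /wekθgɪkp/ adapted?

wekəθəgɪkəpə

The consonants /k/, /θ/, /k/, /p/ cannot be parsed into a legal (C)V syllable (no codas are permitted; onsets are limited to one consonant).
Each unlicensed consonant becomes the onset of a new syllable: /k/ → /kə/, /θ/ → /θə/, /k/ → /kə/, /p/ → /pə/.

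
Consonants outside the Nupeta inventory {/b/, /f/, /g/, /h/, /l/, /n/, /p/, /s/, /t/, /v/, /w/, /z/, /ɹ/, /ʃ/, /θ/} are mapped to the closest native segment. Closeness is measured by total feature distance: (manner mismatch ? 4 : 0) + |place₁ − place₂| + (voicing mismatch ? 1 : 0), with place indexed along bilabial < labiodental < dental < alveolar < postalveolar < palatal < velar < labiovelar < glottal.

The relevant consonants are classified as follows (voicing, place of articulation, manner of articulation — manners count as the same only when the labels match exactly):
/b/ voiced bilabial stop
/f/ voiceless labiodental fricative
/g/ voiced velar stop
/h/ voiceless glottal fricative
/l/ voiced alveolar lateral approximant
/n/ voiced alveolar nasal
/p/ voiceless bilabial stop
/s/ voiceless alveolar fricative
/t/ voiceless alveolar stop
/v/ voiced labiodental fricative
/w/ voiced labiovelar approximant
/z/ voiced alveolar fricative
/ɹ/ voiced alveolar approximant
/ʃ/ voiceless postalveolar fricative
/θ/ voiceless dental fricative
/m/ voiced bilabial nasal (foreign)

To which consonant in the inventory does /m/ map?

n

/n/ is closest: same manner (nasal), place distance 3 (bilabial→alveolar), same voicing; total 3. Next closest is /b/ at distance 4.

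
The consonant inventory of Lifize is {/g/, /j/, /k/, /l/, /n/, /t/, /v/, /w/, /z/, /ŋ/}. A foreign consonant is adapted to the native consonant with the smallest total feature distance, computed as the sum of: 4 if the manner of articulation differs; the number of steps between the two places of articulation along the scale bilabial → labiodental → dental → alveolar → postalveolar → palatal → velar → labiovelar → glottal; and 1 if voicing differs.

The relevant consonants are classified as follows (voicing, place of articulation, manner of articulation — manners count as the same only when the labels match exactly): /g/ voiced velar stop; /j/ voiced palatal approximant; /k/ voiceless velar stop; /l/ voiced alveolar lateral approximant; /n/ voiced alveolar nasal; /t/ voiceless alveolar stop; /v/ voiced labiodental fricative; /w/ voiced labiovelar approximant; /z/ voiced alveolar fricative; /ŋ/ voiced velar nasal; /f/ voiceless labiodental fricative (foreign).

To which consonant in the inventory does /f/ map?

/v/ is closest: same manner (fricative), place distance 0 (labiodental→labiodental), voicing differs (+1); total 1. Next closest is /z/ at distance 3.

v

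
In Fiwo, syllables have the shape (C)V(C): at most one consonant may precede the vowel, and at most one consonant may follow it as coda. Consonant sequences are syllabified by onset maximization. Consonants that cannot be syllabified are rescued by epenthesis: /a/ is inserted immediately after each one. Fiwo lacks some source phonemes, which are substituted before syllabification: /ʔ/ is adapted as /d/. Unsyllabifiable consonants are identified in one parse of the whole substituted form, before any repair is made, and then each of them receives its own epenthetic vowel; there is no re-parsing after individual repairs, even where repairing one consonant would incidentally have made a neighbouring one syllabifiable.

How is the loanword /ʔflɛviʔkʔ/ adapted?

Substitution: /ʔ/ → /d/, giving /dflɛvidkd/.
Syllabifying with onset maximization leaves /d/, /f/, /k/, /d/ stranded (at most one coda consonant is licensed; onsets are limited to one consonant).
Inserting the epenthetic vowel yields /d/ → /da/, /f/ → /fa/, /k/ → /ka/, /d/ → /da/.

dafalɛvidkada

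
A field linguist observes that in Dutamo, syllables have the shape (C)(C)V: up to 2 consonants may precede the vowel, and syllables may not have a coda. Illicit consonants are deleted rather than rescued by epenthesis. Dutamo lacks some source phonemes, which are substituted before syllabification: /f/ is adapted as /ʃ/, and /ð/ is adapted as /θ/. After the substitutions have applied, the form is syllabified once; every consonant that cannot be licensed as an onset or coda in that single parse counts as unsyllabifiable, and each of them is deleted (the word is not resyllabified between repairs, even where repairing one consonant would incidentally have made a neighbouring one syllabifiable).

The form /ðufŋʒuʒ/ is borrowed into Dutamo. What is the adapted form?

Substitution: /ð/ → /θ/, /f/ → /ʃ/, giving /θuʃŋʒuʒ/.
Syllabifying with onset maximization leaves /ʃ/, /ʒ/ stranded (no codas are permitted; onsets may contain at most 2 consonants).
Each unlicensed consonant is deleted: /ʃ/, /ʒ/.

θuŋʒu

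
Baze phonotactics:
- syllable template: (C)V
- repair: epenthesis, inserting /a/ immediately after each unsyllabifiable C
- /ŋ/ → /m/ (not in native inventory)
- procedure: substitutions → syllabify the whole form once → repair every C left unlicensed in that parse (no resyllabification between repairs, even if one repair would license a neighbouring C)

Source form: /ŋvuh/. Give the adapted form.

Substitution: /ŋ/ → /m/, giving /mvuh/.
The consonants /m/, /h/ cannot be parsed into a legal (C)V syllable (no codas are permitted; onsets are limited to one consonant).
Each unlicensed consonant becomes the onset of a new syllable: /m/ → /ma/, /h/ → /ha/.

mavuha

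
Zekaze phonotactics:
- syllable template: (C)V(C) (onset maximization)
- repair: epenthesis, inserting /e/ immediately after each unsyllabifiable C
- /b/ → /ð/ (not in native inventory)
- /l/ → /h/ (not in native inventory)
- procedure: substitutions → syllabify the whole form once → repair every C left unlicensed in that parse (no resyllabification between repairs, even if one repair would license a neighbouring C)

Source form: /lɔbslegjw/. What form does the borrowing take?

hɔðsehegjewe

Substitution: /l/ → /h/, /b/ → /ð/, giving /hɔðshegjw/.
The consonants /s/, /j/, /w/ cannot be parsed into a legal (C)V(C) syllable (at most one coda consonant is licensed; onsets are limited to one consonant).
Inserting the epenthetic vowel yields /s/ → /se/, /j/ → /je/, /w/ → /we/.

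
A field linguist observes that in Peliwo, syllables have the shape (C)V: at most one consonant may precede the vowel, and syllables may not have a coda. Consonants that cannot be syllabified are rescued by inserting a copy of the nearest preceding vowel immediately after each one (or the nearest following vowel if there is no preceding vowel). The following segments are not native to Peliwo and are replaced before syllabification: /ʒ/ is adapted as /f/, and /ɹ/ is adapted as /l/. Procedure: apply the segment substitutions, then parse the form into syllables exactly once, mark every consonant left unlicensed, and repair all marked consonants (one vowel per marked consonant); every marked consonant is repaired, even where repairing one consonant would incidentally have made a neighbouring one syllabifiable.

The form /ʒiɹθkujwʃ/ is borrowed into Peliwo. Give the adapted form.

filiθikujuwuʃu

Substitution: /ʒ/ → /f/, /ɹ/ → /l/, giving /filθkujwʃ/.
Under (C)V, the unsyllabifiable consonants are /l/, /θ/, /j/, /w/, /ʃ/ (no codas are permitted; onsets are limited to one consonant).
Inserting the epenthetic vowel yields /l/ → /li/, /θ/ → /θi/, /j/ → /ju/, /w/ → /wu/, /ʃ/ → /ʃu/.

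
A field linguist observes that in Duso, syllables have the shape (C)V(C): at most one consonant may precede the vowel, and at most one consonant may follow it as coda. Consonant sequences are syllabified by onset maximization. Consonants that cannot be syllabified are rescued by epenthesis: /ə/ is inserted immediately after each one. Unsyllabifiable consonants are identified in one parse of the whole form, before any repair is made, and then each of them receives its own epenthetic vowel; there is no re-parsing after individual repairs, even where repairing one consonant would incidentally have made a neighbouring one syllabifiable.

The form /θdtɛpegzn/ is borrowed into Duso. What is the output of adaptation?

The consonants /θ/, /d/, /z/, /n/ cannot be parsed into a legal (C)V(C) syllable (at most one coda consonant is licensed; onsets are limited to one consonant).
Inserting the epenthetic vowel yields /θ/ → /θə/, /d/ → /də/, /z/ → /zə/, /n/ → /nə/.

θədətɛpegzənə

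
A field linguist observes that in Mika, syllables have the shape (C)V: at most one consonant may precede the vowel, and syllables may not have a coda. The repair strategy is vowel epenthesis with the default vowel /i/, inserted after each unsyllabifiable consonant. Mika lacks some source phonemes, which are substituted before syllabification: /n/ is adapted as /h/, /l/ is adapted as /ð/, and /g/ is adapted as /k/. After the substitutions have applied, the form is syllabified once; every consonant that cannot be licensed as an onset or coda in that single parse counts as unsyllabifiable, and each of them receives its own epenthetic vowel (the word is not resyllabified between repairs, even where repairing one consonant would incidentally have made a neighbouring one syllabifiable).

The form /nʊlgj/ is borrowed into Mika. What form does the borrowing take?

hʊðikiji

Substitution: /n/ → /h/, /l/ → /ð/, /g/ → /k/, giving /hʊðkj/.
Syllabifying with onset maximization leaves /ð/, /k/, /j/ stranded (no codas are permitted; onsets are limited to one consonant).
Each unlicensed consonant becomes the onset of a new syllable: /ð/ → /ði/, /k/ → /ki/, /j/ → /ji/.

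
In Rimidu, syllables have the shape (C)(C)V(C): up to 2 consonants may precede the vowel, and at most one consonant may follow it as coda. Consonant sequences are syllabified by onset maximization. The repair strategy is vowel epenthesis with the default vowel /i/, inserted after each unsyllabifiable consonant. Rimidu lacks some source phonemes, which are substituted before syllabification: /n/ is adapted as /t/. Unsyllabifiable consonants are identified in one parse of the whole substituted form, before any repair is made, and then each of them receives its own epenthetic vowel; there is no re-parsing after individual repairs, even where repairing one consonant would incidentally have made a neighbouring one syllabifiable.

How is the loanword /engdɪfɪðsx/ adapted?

etgdɪfɪðsixi

Substitution: /n/ → /t/, giving /etgdɪfɪðsx/.
The consonants /s/, /x/ cannot be parsed into a legal (C)(C)V(C) syllable (at most one coda consonant is licensed; onsets may contain at most 2 consonants).
Epenthesis after each stranded consonant: /s/ → /si/, /x/ → /xi/.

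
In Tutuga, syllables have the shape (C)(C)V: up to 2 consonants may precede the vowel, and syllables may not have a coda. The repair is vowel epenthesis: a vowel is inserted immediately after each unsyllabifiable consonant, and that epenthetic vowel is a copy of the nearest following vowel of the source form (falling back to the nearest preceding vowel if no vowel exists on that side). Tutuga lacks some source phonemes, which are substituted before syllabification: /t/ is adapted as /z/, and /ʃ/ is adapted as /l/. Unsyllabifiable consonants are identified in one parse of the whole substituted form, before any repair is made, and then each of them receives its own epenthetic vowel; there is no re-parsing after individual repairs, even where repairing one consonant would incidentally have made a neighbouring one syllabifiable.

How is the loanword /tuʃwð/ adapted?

zuluwuðu

Substitution: /t/ → /z/, /ʃ/ → /l/, giving /zulwð/.
Under (C)(C)V, the unsyllabifiable consonants are /l/, /w/, /ð/ (no codas are permitted; onsets may contain at most 2 consonants).
Each unlicensed consonant becomes the onset of a new syllable: /l/ → /lu/, /w/ → /wu/, /ð/ → /ðu/.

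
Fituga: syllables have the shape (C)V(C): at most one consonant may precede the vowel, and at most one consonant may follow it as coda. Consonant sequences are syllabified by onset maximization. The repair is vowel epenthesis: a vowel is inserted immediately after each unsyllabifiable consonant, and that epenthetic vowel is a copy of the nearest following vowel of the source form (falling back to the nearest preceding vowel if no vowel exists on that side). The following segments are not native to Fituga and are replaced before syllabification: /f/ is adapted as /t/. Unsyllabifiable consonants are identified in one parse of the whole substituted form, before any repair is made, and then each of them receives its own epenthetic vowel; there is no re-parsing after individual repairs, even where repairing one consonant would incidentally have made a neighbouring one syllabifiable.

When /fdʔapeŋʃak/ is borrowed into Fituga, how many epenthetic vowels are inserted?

After substitution the input is /tdʔapeŋʃak/.
The unsyllabifiable consonants are /t/, /d/; each receives one epenthetic vowel.

2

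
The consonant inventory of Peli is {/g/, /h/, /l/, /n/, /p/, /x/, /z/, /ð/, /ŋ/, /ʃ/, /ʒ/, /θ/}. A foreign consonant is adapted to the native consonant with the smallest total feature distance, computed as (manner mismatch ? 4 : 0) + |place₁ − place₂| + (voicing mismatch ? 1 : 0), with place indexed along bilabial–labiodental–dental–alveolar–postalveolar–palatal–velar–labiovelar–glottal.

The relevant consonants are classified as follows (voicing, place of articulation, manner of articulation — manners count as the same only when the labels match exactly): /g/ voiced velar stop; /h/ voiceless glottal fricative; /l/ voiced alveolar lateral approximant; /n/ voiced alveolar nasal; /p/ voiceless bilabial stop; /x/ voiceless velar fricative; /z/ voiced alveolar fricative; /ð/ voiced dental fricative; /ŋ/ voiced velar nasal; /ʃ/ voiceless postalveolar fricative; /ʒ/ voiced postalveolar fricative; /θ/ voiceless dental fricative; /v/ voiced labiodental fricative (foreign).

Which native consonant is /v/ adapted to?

/ð/ is closest: same manner (fricative), place distance 1 (labiodental→dental), same voicing; total 1. Next closest is /z/ at distance 2.

ð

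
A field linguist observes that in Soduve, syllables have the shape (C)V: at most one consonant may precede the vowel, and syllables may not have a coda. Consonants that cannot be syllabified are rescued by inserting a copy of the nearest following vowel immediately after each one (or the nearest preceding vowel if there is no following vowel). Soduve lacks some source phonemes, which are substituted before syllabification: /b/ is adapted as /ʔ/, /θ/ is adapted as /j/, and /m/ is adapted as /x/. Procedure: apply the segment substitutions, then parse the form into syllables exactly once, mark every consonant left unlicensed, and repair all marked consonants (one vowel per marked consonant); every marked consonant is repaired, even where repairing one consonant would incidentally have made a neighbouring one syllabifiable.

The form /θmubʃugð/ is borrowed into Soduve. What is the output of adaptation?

juxuʔuʃuguðu

Substitution: /θ/ → /j/, /m/ → /x/, /b/ → /ʔ/, giving /jxuʔʃugð/.
The consonants /j/, /ʔ/, /g/, /ð/ cannot be parsed into a legal (C)V syllable (no codas are permitted; onsets are limited to one consonant).
Inserting the epenthetic vowel yields /j/ → /ju/, /ʔ/ → /ʔu/, /g/ → /gu/, /ð/ → /ðu/.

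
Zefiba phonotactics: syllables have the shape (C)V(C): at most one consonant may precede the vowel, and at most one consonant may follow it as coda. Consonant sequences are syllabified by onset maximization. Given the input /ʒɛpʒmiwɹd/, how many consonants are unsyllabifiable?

Under (C)V(C), the unsyllabifiable consonants are /ʒ/, /ɹ/, /d/ (at most one coda consonant is licensed; onsets are limited to one consonant).

3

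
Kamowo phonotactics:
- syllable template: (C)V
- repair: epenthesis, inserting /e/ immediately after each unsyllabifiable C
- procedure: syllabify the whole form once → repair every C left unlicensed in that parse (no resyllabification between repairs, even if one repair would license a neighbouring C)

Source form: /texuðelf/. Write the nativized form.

texuðelefe

Syllabifying with onset maximization leaves /l/, /f/ stranded (no codas are permitted; onsets are limited to one consonant).
Inserting the epenthetic vowel yields /l/ → /le/, /f/ → /fe/.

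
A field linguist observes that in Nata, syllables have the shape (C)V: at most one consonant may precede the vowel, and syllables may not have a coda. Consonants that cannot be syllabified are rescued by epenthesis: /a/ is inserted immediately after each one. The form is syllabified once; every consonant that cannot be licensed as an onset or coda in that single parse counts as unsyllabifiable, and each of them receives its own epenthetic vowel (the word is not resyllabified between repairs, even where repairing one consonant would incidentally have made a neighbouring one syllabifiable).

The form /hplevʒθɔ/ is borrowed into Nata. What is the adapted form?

The consonants /h/, /p/, /v/, /ʒ/ cannot be parsed into a legal (C)V syllable (no codas are permitted; onsets are limited to one consonant).
Epenthesis after each stranded consonant: /h/ → /ha/, /p/ → /pa/, /v/ → /va/, /ʒ/ → /ʒa/.

hapalevaʒaθɔ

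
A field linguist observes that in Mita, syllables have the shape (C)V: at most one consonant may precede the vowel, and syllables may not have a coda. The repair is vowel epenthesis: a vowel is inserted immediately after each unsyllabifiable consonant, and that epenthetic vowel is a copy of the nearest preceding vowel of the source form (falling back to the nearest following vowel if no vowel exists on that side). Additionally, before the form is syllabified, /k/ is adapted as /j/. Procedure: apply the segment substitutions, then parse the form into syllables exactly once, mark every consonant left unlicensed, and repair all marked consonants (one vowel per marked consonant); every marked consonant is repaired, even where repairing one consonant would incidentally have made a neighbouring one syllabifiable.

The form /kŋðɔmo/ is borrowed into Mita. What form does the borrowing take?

jɔŋɔðɔmo

Substitution: /k/ → /j/, giving /jŋðɔmo/.
Syllabifying with onset maximization leaves /j/, /ŋ/ stranded (no codas are permitted; onsets are limited to one consonant).
Epenthesis after each stranded consonant: /j/ → /jɔ/, /ŋ/ → /ŋɔ/.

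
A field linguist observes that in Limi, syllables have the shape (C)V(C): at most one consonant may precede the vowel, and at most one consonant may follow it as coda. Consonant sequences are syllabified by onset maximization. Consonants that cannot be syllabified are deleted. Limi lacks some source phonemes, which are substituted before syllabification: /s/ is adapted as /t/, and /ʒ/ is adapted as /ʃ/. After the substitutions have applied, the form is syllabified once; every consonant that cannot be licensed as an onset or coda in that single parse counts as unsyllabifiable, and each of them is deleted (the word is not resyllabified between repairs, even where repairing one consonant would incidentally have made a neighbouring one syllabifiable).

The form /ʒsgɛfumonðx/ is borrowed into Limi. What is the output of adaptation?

gɛfumon

Substitution: /ʒ/ → /ʃ/, /s/ → /t/, giving /ʃtgɛfumonðx/.
Under (C)V(C), the unsyllabifiable consonants are /ʃ/, /t/, /ð/, /x/ (at most one coda consonant is licensed; onsets are limited to one consonant).
Deleting the stranded consonants removes /ʃ/, /t/, /ð/, /x/.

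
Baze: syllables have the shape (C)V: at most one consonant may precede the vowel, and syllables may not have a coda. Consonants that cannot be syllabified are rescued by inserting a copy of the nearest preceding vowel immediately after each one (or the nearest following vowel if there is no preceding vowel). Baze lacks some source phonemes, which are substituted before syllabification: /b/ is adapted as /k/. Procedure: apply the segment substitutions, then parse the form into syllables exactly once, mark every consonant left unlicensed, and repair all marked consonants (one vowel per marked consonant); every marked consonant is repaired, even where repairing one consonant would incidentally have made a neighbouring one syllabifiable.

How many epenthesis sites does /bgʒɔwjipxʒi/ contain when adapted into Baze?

After substitution the input is /kgʒɔwjipxʒi/.
The unsyllabifiable consonants are /k/, /g/, /w/, /p/, /x/; each receives one epenthetic vowel.

5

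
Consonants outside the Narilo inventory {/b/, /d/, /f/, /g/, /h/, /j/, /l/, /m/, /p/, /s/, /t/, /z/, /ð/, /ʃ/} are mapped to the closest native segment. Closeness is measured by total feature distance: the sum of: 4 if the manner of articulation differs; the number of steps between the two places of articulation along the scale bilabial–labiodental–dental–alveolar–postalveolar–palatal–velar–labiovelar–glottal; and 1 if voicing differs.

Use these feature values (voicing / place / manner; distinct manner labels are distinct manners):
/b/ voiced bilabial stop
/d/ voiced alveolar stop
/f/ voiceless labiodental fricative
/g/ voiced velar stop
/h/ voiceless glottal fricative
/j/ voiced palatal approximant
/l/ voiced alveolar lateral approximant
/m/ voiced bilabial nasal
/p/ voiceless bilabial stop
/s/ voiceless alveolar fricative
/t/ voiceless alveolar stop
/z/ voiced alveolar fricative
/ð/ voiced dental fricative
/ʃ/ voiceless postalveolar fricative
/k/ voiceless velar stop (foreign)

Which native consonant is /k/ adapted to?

g

/g/ is closest: same manner (stop), place distance 0 (velar→velar), voicing differs (+1); total 1. Next closest is /t/ at distance 3.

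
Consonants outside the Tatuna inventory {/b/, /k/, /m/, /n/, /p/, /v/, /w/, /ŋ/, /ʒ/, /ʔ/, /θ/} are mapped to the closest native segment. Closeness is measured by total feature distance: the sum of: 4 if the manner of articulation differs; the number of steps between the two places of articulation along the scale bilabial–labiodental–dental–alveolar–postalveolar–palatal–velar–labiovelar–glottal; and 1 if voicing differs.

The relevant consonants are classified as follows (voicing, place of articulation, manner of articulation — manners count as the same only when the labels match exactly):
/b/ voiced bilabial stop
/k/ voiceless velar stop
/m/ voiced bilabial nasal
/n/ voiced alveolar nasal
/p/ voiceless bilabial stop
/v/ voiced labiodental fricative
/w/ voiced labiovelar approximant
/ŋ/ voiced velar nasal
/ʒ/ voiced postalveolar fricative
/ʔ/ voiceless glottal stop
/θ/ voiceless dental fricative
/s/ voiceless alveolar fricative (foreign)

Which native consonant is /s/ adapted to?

θ

/θ/ is closest: same manner (fricative), place distance 1 (alveolar→dental), same voicing; total 1. Next closest is /ʒ/ at distance 2.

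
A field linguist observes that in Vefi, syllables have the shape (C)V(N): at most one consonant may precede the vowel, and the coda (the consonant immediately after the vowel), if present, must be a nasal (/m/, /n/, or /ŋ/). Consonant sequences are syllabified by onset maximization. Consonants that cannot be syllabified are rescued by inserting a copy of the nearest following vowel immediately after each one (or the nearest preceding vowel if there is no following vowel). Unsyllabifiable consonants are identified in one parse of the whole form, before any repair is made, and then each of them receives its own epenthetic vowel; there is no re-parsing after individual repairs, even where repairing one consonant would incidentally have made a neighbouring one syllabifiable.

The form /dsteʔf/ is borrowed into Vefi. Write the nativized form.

deseteʔefe

Syllabifying with onset maximization leaves /d/, /s/, /ʔ/, /f/ stranded (only a nasal (/m/, /n/, or /ŋ/) is licensed in coda position; onsets are limited to one consonant).
Each unlicensed consonant becomes the onset of a new syllable: /d/ → /de/, /s/ → /se/, /ʔ/ → /ʔe/, /f/ → /fe/.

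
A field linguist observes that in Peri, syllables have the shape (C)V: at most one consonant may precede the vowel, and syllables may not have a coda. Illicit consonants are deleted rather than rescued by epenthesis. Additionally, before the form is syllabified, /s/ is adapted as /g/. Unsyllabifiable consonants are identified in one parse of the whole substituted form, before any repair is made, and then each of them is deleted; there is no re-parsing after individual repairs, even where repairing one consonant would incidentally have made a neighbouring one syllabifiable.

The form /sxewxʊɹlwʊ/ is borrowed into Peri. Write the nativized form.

Substitution: /s/ → /g/, giving /gxewxʊɹlwʊ/.
Syllabifying with onset maximization leaves /g/, /w/, /ɹ/, /l/ stranded (no codas are permitted; onsets are limited to one consonant).
Deleting the stranded consonants removes /g/, /w/, /ɹ/, /l/.

xexʊwʊ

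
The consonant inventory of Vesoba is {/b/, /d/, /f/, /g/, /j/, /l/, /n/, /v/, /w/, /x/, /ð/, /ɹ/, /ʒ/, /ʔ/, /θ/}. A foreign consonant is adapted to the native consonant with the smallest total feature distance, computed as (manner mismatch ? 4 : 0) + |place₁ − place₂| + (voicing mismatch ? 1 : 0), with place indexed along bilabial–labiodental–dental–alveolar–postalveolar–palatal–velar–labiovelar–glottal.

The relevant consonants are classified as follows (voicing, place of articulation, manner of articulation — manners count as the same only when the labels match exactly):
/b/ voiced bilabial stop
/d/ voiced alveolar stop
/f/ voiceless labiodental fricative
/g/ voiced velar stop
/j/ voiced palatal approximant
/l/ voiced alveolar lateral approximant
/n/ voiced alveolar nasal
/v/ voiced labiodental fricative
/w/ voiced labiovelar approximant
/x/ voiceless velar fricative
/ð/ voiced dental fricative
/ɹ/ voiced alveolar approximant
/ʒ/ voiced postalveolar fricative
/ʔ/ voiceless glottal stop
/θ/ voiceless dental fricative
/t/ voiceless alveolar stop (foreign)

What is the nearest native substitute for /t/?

d

/d/ is closest: same manner (stop), place distance 0 (alveolar→alveolar), voicing differs (+1); total 1. Next closest is /b/ at distance 4.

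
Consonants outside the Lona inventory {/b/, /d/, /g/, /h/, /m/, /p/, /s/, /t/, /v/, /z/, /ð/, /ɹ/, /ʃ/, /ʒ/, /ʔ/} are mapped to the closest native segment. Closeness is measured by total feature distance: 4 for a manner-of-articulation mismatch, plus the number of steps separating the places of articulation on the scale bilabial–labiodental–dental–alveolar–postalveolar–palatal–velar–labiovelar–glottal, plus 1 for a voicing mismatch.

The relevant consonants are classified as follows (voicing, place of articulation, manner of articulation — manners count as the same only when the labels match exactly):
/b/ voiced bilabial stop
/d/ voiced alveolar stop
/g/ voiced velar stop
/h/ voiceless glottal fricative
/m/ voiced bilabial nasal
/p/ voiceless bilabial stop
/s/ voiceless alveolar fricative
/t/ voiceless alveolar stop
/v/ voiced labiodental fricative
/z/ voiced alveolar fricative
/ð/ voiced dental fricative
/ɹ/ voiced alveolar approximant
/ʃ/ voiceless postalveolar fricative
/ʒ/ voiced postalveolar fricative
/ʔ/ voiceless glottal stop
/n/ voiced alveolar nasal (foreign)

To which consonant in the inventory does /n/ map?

m

/m/ is closest: same manner (nasal), place distance 3 (alveolar→bilabial), same voicing; total 3. Next closest is /d/ at distance 4.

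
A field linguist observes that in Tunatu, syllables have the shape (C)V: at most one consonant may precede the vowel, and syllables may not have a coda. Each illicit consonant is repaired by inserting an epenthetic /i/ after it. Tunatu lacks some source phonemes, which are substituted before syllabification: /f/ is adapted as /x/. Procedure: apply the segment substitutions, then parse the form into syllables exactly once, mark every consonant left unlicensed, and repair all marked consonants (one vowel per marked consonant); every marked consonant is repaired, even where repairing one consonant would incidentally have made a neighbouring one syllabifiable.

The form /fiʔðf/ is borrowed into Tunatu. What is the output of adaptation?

Substitution: /f/ → /x/, giving /xiʔðx/.
Under (C)V, the unsyllabifiable consonants are /ʔ/, /ð/, /x/ (no codas are permitted; onsets are limited to one consonant).
Inserting the epenthetic vowel yields /ʔ/ → /ʔi/, /ð/ → /ði/, /x/ → /xi/.

xiʔiðixi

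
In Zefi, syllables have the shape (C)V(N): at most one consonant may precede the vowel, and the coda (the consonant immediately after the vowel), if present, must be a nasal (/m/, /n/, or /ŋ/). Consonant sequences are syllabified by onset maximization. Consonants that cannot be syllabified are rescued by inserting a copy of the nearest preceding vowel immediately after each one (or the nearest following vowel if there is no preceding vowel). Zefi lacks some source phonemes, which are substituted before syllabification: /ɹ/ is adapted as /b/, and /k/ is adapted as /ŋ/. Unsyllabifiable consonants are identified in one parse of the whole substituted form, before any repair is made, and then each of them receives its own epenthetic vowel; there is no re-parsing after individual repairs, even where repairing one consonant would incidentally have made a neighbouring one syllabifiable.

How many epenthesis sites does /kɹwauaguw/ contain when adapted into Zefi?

3

After substitution the input is /ŋbwauaguw/.
The unsyllabifiable consonants are /ŋ/, /b/, /w/; each receives one epenthetic vowel.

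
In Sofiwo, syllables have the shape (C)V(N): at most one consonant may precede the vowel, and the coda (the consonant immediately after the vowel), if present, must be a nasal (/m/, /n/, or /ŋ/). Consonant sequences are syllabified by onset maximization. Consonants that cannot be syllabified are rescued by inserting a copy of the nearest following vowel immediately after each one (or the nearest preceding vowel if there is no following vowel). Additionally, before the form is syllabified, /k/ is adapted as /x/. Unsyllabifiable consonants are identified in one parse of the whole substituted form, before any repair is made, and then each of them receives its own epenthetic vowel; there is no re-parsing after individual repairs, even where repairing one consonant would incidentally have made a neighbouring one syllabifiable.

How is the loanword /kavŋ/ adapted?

xavaŋa

Substitution: /k/ → /x/, giving /xavŋ/.
Syllabifying with onset maximization leaves /v/, /ŋ/ stranded (only a nasal (/m/, /n/, or /ŋ/) is licensed in coda position; onsets are limited to one consonant).
Epenthesis after each stranded consonant: /v/ → /va/, /ŋ/ → /ŋa/.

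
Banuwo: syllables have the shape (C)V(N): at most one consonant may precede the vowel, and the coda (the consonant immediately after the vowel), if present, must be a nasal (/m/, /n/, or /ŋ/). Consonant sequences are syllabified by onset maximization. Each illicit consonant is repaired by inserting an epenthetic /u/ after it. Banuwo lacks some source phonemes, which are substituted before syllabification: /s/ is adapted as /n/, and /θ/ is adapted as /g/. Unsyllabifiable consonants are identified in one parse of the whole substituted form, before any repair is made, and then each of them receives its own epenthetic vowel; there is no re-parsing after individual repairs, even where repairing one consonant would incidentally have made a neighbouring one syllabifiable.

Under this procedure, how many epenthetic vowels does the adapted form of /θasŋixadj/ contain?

After substitution the input is /ganŋixadj/.
The unsyllabifiable consonants are /d/, /j/; each receives one epenthetic vowel.

2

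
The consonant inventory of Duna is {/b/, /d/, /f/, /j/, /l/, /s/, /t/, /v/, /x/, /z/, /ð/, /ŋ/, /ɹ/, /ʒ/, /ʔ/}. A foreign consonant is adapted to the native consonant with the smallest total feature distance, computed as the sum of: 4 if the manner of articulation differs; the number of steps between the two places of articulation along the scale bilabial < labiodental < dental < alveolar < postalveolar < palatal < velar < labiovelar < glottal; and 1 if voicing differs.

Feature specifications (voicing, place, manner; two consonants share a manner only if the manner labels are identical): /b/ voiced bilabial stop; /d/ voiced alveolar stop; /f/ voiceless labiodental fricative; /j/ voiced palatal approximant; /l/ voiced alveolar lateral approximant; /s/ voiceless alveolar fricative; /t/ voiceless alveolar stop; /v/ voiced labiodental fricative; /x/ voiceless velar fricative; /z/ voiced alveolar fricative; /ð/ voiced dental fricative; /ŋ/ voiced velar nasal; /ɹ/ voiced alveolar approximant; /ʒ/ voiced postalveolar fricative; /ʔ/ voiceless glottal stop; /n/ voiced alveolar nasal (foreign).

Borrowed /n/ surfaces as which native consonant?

/ŋ/ is closest: same manner (nasal), place distance 3 (alveolar→velar), same voicing; total 3. Next closest is /d/ at distance 4.

ŋ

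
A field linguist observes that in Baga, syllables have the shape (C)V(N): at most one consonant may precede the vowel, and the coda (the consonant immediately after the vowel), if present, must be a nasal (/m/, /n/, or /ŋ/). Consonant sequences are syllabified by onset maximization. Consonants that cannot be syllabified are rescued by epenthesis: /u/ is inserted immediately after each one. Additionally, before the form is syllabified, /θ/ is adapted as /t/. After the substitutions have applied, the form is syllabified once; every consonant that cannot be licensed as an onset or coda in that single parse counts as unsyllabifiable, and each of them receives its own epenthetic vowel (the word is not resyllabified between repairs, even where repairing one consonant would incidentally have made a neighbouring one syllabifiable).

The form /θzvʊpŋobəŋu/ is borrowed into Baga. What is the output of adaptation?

tuzuvʊpuŋobəŋu

Substitution: /θ/ → /t/, giving /tzvʊpŋobəŋu/.
Syllabifying with onset maximization leaves /t/, /z/, /p/ stranded (only a nasal (/m/, /n/, or /ŋ/) is licensed in coda position; onsets are limited to one consonant).
Inserting the epenthetic vowel yields /t/ → /tu/, /z/ → /zu/, /p/ → /pu/.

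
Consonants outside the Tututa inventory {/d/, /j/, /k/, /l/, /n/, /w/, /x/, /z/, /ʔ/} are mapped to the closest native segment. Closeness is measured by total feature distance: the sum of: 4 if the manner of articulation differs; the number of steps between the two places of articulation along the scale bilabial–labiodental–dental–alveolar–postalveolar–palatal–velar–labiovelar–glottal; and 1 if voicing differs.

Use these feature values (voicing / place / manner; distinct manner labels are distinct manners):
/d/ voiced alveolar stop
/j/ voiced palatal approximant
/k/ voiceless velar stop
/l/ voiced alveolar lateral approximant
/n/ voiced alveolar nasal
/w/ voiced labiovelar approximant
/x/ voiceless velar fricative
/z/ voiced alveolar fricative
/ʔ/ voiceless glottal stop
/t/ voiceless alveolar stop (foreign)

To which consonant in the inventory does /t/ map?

d

/d/ is closest: same manner (stop), place distance 0 (alveolar→alveolar), voicing differs (+1); total 1. Next closest is /k/ at distance 3.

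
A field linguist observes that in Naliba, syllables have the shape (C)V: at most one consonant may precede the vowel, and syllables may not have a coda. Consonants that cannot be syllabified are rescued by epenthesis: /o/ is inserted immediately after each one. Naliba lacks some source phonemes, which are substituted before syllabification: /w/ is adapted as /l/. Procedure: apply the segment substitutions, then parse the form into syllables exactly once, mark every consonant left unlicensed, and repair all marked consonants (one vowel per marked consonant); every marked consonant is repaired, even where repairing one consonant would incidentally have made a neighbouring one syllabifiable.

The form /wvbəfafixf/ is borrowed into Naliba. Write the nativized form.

Substitution: /w/ → /l/, giving /lvbəfafixf/.
Under (C)V, the unsyllabifiable consonants are /l/, /v/, /x/, /f/ (no codas are permitted; onsets are limited to one consonant).
Inserting the epenthetic vowel yields /l/ → /lo/, /v/ → /vo/, /x/ → /xo/, /f/ → /fo/.

lovobəfafixofo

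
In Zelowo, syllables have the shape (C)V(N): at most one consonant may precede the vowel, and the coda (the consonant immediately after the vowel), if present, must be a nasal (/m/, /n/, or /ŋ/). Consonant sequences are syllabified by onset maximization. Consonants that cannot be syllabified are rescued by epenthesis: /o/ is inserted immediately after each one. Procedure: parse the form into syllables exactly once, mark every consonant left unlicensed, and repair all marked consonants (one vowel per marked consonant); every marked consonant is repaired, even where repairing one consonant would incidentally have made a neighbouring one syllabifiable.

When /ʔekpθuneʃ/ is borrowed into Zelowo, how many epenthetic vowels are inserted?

The unsyllabifiable consonants are /k/, /p/, /ʃ/; each receives one epenthetic vowel.

3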